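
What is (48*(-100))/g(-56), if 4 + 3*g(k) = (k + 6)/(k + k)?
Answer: 806400/199 ≈ 4052.3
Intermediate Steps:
g(k) = -4/3 + (6 + k)/(6*k) (g(k) = -4/3 + ((k + 6)/(k + k))/3 = -4/3 + ((6 + k)/((2*k)))/3 = -4/3 + ((6 + k)*(1/(2*k)))/3 = -4/3 + ((6 + k)/(2*k))/3 = -4/3 + (6 + k)/(6*k))
(48*(-100))/g(-56) = (48*(-100))/(-7/6 + 1/(-56)) = -4800/(-7/6 - 1/56) = -4800/(-199/168) = -4800*(-168/199) = 806400/199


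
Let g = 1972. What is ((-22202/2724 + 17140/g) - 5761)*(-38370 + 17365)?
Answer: 81246336990245/671466 ≈ 1.2100e+8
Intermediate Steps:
((-22202/2724 + 17140/g) - 5761)*(-38370 + 17365) = ((-22202/2724 + 17140/1972) - 5761)*(-38370 + 17365) = ((-22202*1/2724 + 17140*(1/1972)) - 5761)*(-21005) = ((-11101/1362 + 4285/493) - 5761)*(-21005) = (363377/671466 - 5761)*(-21005) = -3867952249/671466*(-21005) = 81246336990245/671466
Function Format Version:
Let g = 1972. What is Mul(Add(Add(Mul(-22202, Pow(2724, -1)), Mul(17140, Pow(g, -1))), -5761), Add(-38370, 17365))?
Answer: Rational(81246336990245, 671466) ≈ 1.2100e+8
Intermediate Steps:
Mul(Add(Add(Mul(-22202, Pow(2724, -1)), Mul(17140, Pow(g, -1))), -5761), Add(-38370, 17365)) = Mul(Add(Add(Mul(-22202, Pow(2724, -1)), Mul(17140, Pow(1972, -1))), -5761), Add(-38370, 17365)) = Mul(Add(Add(Mul(-22202, Rational(1, 2724)), Mul(17140, Rational(1, 1972))), -5761), -21005) = Mul(Add(Add(Rational(-11101, 1362), Rational(4285, 493)), -5761), -21005) = Mul(Add(Rational(363377, 671466), -5761), -21005) = Mul(Rational(-3867952249, 671466), -21005) = Rational(81246336990245, 671466)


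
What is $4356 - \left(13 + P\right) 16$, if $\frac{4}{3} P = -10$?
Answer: $4268$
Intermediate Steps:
$P = - \frac{15}{2}$ ($P = \frac{3}{4} \left(-10\right) = - \frac{15}{2} \approx -7.5$)
$4356 - \left(13 + P\right) 16 = 4356 - \left(13 - \frac{15}{2}\right) 16 = 4356 - \frac{11}{2} \cdot 16 = 4356 - 88 = 4268$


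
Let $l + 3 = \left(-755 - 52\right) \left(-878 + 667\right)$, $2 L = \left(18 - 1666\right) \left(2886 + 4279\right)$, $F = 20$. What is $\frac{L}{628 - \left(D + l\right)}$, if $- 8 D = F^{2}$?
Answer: $\frac{1475990}{42399} \approx 34.812$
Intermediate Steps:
$L = -5903960$ ($L = \frac{\left(18 - 1666\right) \left(2886 + 4279\right)}{2} = \frac{\left(-1648\right) 7165}{2} = \frac{1}{2} \left(-11807920\right) = -5903960$)
$l = 170274$ ($l = -3 + \left(-755 - 52\right) \left(-878 + 667\right) = -3 - -170277 = -3 + 170277 = 170274$)
$D = -50$ ($D = - \frac{20^{2}}{8} = \left(- \frac{1}{8}\right) 400 = -50$)
$\frac{L}{628 - \left(D + l\right)} = - \frac{5903960}{628 - \left(-50 + 170274\right)} = - \frac{5903960}{628 - 170224} = - \frac{5903960}{-169596} = \left(-5903960\right) \left(- \frac{1}{169596}\right) = \frac{1475990}{42399}$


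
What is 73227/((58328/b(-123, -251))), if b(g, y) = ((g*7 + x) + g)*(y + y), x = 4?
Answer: 14205345/23 ≈ 6.1762e+5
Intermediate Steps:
b(g, y) = 2*y*(4 + 8*g) (b(g, y) = ((g*7 + 4) + g)*(y + y) = ((7*g + 4) + g)*(2*y) = ((4 + 7*g) + g)*(2*y) = (4 + 8*g)*(2*y) = 2*y*(4 + 8*g))
73227/((58328/b(-123, -251))) = 73227/((58328/((8*(-251)*(1 + 2*(-123)))))) = 73227/((58328/((8*(-251)*(1 - 246))))) = 73227/((58328/((8*(-251)*(-245))))) = 73227/((58328/491960)) = 73227/((58328*(1/491960))) = 73227/(7291/61495) = 73227*(61495/7291) = 14205345/23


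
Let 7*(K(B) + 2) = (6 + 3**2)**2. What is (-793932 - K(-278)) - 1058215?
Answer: -12965240/7 ≈ -1.8522e+6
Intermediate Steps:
K(B) = 211/7 (K(B) = -2 + (6 + 3**2)**2/7 = -2 + (6 + 9)**2/7 = -2 + (1/7)*15**2 = -2 + (1/7)*225 = -2 + 225/7 = 211/7)
(-793932 - K(-278)) - 1058215 = (-793932 - 1*211/7) - 1058215 = (-793932 - 211/7) - 1058215 = -5557735/7 - 1058215 = -12965240/7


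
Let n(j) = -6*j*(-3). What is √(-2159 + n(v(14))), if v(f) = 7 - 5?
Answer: I*√2123 ≈ 46.076*I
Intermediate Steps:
v(f) = 2
n(j) = 18*j
√(-2159 + n(v(14))) = √(-2159 + 18*2) = √(-2159 + 36) = √(-2123) = I*√2123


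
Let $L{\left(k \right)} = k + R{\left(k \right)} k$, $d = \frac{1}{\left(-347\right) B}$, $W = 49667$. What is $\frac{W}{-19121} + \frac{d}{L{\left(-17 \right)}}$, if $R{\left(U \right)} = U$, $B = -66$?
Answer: $- \frac{309392809327}{119111286624} \approx -2.5975$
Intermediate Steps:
$d = \frac{1}{22902}$ ($d = \frac{1}{\left(-347\right) \left(-66\right)} = \frac{1}{22902} \approx 4.3664 \cdot 10^{-5}$)
$L{\left(k \right)} = k + k^{2}$ ($L{\left(k \right)} = k + k k = k + k^{2}$)
$\frac{W}{-19121} + \frac{d}{L{\left(-17 \right)}} = \frac{49667}{-19121} + \frac{1}{22902 \left(- 17 \left(1 - 17\right)\right)} = 49667 \left(- \frac{1}{19121}\right) + \frac{1}{22902 \left(\left(-17\right) \left(-16\right)\right)} = - \frac{49667}{19121} + \frac{1}{22902 \cdot 272} = - \frac{49667}{19121} + \frac{1}{22902} \cdot \frac{1}{272} = - \frac{49667}{19121} + \frac{1}{6229344} = - \frac{309392809327}{119111286624}$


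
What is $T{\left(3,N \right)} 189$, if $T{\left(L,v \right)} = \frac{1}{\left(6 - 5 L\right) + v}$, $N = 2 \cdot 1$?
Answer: $-27$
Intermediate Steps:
$N = 2$
$T{\left(L,v \right)} = \frac{1}{6 + v - 5 L}$
$T{\left(3,N \right)} 189 = \frac{1}{6 + 2 - 15} \cdot 189 = \frac{1}{-7} \cdot 189 = \left(- \frac{1}{7}\right) 189 = -27$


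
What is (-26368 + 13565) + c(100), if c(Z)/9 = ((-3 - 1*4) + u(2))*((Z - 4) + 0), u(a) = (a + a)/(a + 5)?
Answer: -128501/7 ≈ -18357.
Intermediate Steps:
u(a) = 2*a/(5 + a) (u(a) = (2*a)/(5 + a) = 2*a/(5 + a))
c(Z) = 1620/7 - 405*Z/7 (c(Z) = 9*(((-3 - 1*4) + 2*2/(5 + 2))*((Z - 4) + 0)) = 9*(((-3 - 4) + 2*2/7)*((-4 + Z) + 0)) = 9*((-7 + 2*2*(1/7))*(-4 + Z)) = 9*((-7 + 4/7)*(-4 + Z)) = 9*(-45*(-4 + Z)/7) = 9*(180/7 - 45*Z/7) = 1620/7 - 405*Z/7)
(-26368 + 13565) + c(100) = (-26368 + 13565) + (1620/7 - 405/7*100) = -12803 + (1620/7 - 40500/7) = -12803 - 38880/7 = -128501/7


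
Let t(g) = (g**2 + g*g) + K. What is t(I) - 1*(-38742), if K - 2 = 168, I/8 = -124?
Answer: 2007040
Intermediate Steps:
I = -992 (I = 8*(-124) = -992)
K = 170 (K = 2 + 168 = 170)
t(g) = 170 + 2*g**2 (t(g) = (g**2 + g*g) + 170 = (g**2 + g**2) + 170 = 2*g**2 + 170 = 170 + 2*g**2)
t(I) - 1*(-38742) = (170 + 2*(-992)**2) - 1*(-38742) = (170 + 2*984064) + 38742 = (170 + 1968128) + 38742 = 1968298 + 38742 = 2007040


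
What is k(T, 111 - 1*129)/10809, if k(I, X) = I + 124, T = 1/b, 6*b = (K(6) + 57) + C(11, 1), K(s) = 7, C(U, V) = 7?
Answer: 8810/767439 ≈ 0.011480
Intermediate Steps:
b = 71/6 (b = ((7 + 57) + 7)/6 = (64 + 7)/6 = (⅙)*71 = 71/6 ≈ 11.833)
T = 6/71 (T = 1/(71/6) = 6/71 ≈ 0.084507)
k(I, X) = 124 + I
k(T, 111 - 1*129)/10809 = (124 + 6/71)/10809 = (8810/71)*(1/10809) = 8810/767439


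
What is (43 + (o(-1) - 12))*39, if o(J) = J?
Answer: 1170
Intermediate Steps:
(43 + (o(-1) - 12))*39 = (43 + (-1 - 12))*39 = (43 - 13)*39 = 30*39 = 1170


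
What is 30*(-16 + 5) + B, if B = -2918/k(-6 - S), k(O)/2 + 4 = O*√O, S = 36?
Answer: -6112121/18526 - 30639*I*√42/37052 ≈ -329.92 - 5.359*I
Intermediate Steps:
k(O) = -8 + 2*O^(3/2) (k(O) = -8 + 2*(O*√O) = -8 + 2*O^(3/2))
B = -2918/(-8 - 84*I*√42) (B = -2918/(-8 + 2*(-6 - 1*36)^(3/2)) = -2918/(-8 + 2*(-6 - 36)^(3/2)) = -2918/(-8 + 2*(-42)^(3/2)) = -2918/(-8 + 2*(-42*I*√42)) = -2918/(-8 - 84*I*√42) ≈ 0.078754 - 5.359*I)
30*(-16 + 5) + B = 30*(-16 + 5) + (1459/18526 - 30639*I*√42/37052) = 30*(-11) + (1459/18526 - 30639*I*√42/37052) = -330 + (1459/18526 - 30639*I*√42/37052) = -6112121/18526 - 30639*I*√42/37052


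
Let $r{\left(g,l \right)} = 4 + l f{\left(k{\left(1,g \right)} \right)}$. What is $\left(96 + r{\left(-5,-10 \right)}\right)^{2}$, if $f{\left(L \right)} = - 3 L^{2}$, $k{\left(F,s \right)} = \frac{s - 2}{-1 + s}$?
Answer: $\frac{714025}{36} \approx 19834.0$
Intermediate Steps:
$k{\left(F,s \right)} = \frac{-2 + s}{-1 + s}$
$r{\left(g,l \right)} = 4 - \frac{3 l \left(-2 + g\right)^{2}}{\left(-1 + g\right)^{2}}$ ($r{\left(g,l \right)} = 4 + l \left(- 3 \left(\frac{-2 + g}{-1 + g}\right)^{2}\right) = 4 + l \left(- 3 \frac{\left(-2 + g\right)^{2}}{\left(-1 + g\right)^{2}}\right) = 4 + l \left(- \frac{3 \left(-2 + g\right)^{2}}{\left(-1 + g\right)^{2}}\right) = 4 - \frac{3 l \left(-2 + g\right)^{2}}{\left(-1 + g\right)^{2}}$)
$\left(96 + r{\left(-5,-10 \right)}\right)^{2} = \left(96 - \left(-4 - \frac{30 \left(-2 - 5\right)^{2}}{\left(-1 - 5\right)^{2}}\right)\right)^{2} = \left(96 - \left(-4 - \frac{30 \left(-7\right)^{2}}{36}\right)\right)^{2} = \left(96 - \left(-4 - \frac{5}{6} \cdot 49\right)\right)^{2} = \left(96 + \left(4 + \frac{245}{6}\right)\right)^{2} = \left(96 + \frac{269}{6}\right)^{2} = \left(\frac{845}{6}\right)^{2} = \frac{714025}{36}$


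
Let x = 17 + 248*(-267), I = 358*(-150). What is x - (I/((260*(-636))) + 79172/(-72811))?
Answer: -13283809379897/200667116 ≈ -66198.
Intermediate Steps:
I = -53700
x = -66199 (x = 17 - 66216 = -66199)
x - (I/((260*(-636))) + 79172/(-72811)) = -66199 - (-53700/(260*(-636)) + 79172/(-72811)) = -66199 - (-53700/(-165360) + 79172*(-1/72811)) = -66199 - (-53700*(-1/165360) - 79172/72811) = -66199 - (895/2756 - 79172/72811) = -66199 - 1*(-153032187/200667116) = -66199 + 153032187/200667116 = -13283809379897/200667116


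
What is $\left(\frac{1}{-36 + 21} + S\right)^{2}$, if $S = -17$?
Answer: $\frac{65536}{225} \approx 291.27$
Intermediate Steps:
$\left(\frac{1}{-36 + 21} + S\right)^{2} = \left(\frac{1}{-36 + 21} - 17\right)^{2} = \left(\frac{1}{-15} - 17\right)^{2} = \left(- \frac{1}{15} - 17\right)^{2} = \left(- \frac{256}{15}\right)^{2} = \frac{65536}{225}$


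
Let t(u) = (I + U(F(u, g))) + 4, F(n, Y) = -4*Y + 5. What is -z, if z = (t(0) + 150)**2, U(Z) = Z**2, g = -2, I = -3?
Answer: -102400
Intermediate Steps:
F(n, Y) = 5 - 4*Y
t(u) = 170 (t(u) = (-3 + (5 - 4*(-2))**2) + 4 = (-3 + (5 + 8)**2) + 4 = (-3 + 13**2) + 4 = (-3 + 169) + 4 = 166 + 4 = 170)
z = 102400 (z = (170 + 150)**2 = 320**2 = 102400)
-z = -1*102400 = -102400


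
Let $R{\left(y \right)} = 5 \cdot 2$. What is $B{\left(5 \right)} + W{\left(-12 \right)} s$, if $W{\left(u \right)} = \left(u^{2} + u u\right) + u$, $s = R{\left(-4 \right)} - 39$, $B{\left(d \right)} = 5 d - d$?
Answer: $-7984$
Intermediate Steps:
$B{\left(d \right)} = 4 d$
$R{\left(y \right)} = 10$
$s = -29$ ($s = 10 - 39 = -29$)
$W{\left(u \right)} = u + 2 u^{2}$ ($W{\left(u \right)} = \left(u^{2} + u^{2}\right) + u = 2 u^{2} + u = u + 2 u^{2}$)
$B{\left(5 \right)} + W{\left(-12 \right)} s = 4 \cdot 5 + - 12 \left(1 + 2 \left(-12\right)\right) \left(-29\right) = 20 + - 12 \left(1 - 24\right) \left(-29\right) = 20 + \left(-12\right) \left(-23\right) \left(-29\right) = 20 + 276 \left(-29\right) = 20 - 8004 = -7984$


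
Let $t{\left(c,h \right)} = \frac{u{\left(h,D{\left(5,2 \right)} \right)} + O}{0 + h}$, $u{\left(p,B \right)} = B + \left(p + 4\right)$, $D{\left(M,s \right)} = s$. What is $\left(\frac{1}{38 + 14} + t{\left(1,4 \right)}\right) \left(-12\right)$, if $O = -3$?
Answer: $- \frac{276}{13} \approx -21.231$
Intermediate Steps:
$u{\left(p,B \right)} = 4 + B + p$ ($u{\left(p,B \right)} = B + \left(4 + p\right) = 4 + B + p$)
$t{\left(c,h \right)} = \frac{3 + h}{h}$ ($t{\left(c,h \right)} = \frac{\left(4 + 2 + h\right) - 3}{0 + h} = \frac{\left(6 + h\right) - 3}{h} = \frac{3 + h}{h}$)
$\left(\frac{1}{38 + 14} + t{\left(1,4 \right)}\right) \left(-12\right) = \left(\frac{1}{38 + 14} + \frac{3 + 4}{4}\right) \left(-12\right) = \left(\frac{1}{52} + \frac{1}{4} \cdot 7\right) \left(-12\right) = \left(\frac{1}{52} + \frac{7}{4}\right) \left(-12\right) = \frac{23}{13} \left(-12\right) = - \frac{276}{13}$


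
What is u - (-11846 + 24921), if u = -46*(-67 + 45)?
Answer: -12063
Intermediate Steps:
u = 1012 (u = -46*(-22) = 1012)
u - (-11846 + 24921) = 1012 - (-11846 + 24921) = 1012 - 1*13075 = 1012 - 13075 = -12063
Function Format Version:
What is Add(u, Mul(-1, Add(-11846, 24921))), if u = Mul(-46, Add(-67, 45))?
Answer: -12063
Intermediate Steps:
u = 1012 (u = Mul(-46, -22) = 1012)
Add(u, Mul(-1, Add(-11846, 24921))) = Add(1012, Mul(-1, Add(-11846, 24921))) = Add(1012, Mul(-1, 13075)) = Add(1012, -13075) = -12063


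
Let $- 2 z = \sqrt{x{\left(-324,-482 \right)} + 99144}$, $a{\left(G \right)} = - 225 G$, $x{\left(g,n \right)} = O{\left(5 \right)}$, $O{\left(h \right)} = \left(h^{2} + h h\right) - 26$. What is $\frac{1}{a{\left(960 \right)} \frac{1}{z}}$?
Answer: $\frac{\sqrt{6198}}{108000} \approx 0.00072896$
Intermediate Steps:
$O{\left(h \right)} = -26 + 2 h^{2}$ ($O{\left(h \right)} = \left(h^{2} + h^{2}\right) - 26 = 2 h^{2} - 26 = -26 + 2 h^{2}$)
$x{\left(g,n \right)} = 24$ ($x{\left(g,n \right)} = -26 + 2 \cdot 5^{2} = -26 + 2 \cdot 25 = -26 + 50 = 24$)
$z = - 2 \sqrt{6198}$ ($z = - \frac{\sqrt{24 + 99144}}{2} = - \frac{\sqrt{99168}}{2} = - \frac{4 \sqrt{6198}}{2} = - 2 \sqrt{6198} \approx -157.45$)
$\frac{1}{a{\left(960 \right)} \frac{1}{z}} = \frac{1}{\left(-225\right) 960 \frac{1}{\left(-2\right) \sqrt{6198}}} = \frac{1}{\left(-216000\right) \left(- \frac{\sqrt{6198}}{12396}\right)} = \frac{1}{\frac{18000}{1033} \sqrt{6198}} = \frac{\sqrt{6198}}{108000}$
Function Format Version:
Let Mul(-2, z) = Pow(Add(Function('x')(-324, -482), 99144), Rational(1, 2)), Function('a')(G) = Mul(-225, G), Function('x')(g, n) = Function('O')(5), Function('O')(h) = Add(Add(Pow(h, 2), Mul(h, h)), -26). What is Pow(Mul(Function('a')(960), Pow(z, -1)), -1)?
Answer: Mul(Rational(1, 108000), Pow(6198, Rational(1, 2))) ≈ 0.00072896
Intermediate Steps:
Function('O')(h) = Add(-26, Mul(2, Pow(h, 2))) (Function('O')(h) = Add(Add(Pow(h, 2), Pow(h, 2)), -26) = Add(Mul(2, Pow(h, 2)), -26) = Add(-26, Mul(2, Pow(h, 2))))
Function('x')(g, n) = 24 (Function('x')(g, n) = Add(-26, Mul(2, Pow(5, 2))) = Add(-26, Mul(2, 25)) = Add(-26, 50) = 24)
z = Mul(-2, Pow(6198, Rational(1, 2))) (z = Mul(Rational(-1, 2), Pow(Add(24, 99144), Rational(1, 2))) = Mul(Rational(-1, 2), Pow(99168, Rational(1, 2))) = Mul(Rational(-1, 2), Mul(4, Pow(6198, Rational(1, 2)))) = Mul(-2, Pow(6198, Rational(1, 2))) ≈ -157.45)
Pow(Mul(Function('a')(960), Pow(z, -1)), -1) = Pow(Mul(Mul(-225, 960), Pow(Mul(-2, Pow(6198, Rational(1, 2))), -1)), -1) = Pow(Mul(-216000, Mul(Rational(-1, 12396), Pow(6198, Rational(1, 2)))), -1) = Pow(Mul(Rational(18000, 1033), Pow(6198, Rational(1, 2))), -1) = Mul(Rational(1, 108000), Pow(6198, Rational(1, 2)))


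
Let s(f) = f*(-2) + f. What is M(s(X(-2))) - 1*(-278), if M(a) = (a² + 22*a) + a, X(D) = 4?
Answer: 202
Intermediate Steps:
s(f) = -f (s(f) = -2*f + f = -f)
M(a) = a² + 23*a
M(s(X(-2))) - 1*(-278) = (-1*4)*(23 - 1*4) - 1*(-278) = -4*(23 - 4) + 278 = -4*19 + 278 = -76 + 278 = 202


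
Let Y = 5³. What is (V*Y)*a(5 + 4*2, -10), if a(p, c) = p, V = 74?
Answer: 120250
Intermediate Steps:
Y = 125
(V*Y)*a(5 + 4*2, -10) = (74*125)*(5 + 4*2) = 9250*(5 + 8) = 9250*13 = 120250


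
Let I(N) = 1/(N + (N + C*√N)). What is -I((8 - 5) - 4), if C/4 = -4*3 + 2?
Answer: 1/802 - 10*I/401 ≈ 0.0012469 - 0.024938*I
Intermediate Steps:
C = -40 (C = 4*(-4*3 + 2) = 4*(-12 + 2) = 4*(-10) = -40)
I(N) = 1/(-40*√N + 2*N) (I(N) = 1/(N + (N - 40*√N)) = 1/(-40*√N + 2*N))
-I((8 - 5) - 4) = -1/(2*(((8 - 5) - 4) - 20*√((8 - 5) - 4))) = -1/(2*((3 - 4) - 20*√(3 - 4))) = -1/(2*(-1 - 20*I)) = -(-1 + 20*I)/401/2 = -(-1 + 20*I)/802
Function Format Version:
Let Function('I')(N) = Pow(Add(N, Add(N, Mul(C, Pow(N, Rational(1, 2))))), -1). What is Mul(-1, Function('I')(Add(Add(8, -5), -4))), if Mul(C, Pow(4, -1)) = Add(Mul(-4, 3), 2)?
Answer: Add(Rational(1, 802), Mul(Rational(-10, 401), I)) ≈ Add(0.0012469, Mul(-0.024938, I))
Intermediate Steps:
C = -40 (C = Mul(4, Add(Mul(-4, 3), 2)) = Mul(4, Add(-12, 2)) = Mul(4, -10) = -40)
Function('I')(N) = Pow(Add(Mul(-40, Pow(N, Rational(1, 2))), Mul(2, N)), -1) (Function('I')(N) = Pow(Add(N, Add(N, Mul(-40, Pow(N, Rational(1, 2))))), -1) = Pow(Add(Mul(-40, Pow(N, Rational(1, 2))), Mul(2, N)), -1))
Mul(-1, Function('I')(Add(Add(8, -5), -4))) = Mul(-1, Mul(Rational(1, 2), Pow(Add(Add(Add(8, -5), -4), Mul(-20, Pow(Add(Add(8, -5), -4), Rational(1, 2)))), -1))) = Mul(-1, Mul(Rational(1, 2), Pow(Add(Add(3, -4), Mul(-20, Pow(Add(3, -4), Rational(1, 2)))), -1))) = Mul(-1, Mul(Rational(1, 2), Pow(Add(-1, Mul(-20, Pow(-1, Rational(1, 2)))), -1))) = Mul(-1, Mul(Rational(1, 2), Pow(Add(-1, Mul(-20, I)), -1))) = Mul(-1, Mul(Rational(1, 2), Mul(Rational(1, 401), Add(-1, Mul(20, I))))) = Mul(-1, Mul(Rational(1, 802), Add(-1, Mul(20, I)))) = Mul(Rational(-1, 802), Add(-1, Mul(20, I)))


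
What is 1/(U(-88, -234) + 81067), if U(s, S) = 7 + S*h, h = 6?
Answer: 1/79670 ≈ 1.2552e-5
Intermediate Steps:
U(s, S) = 7 + 6*S (U(s, S) = 7 + S*6 = 7 + 6*S)
1/(U(-88, -234) + 81067) = 1/((7 + 6*(-234)) + 81067) = 1/((7 - 1404) + 81067) = 1/(-1397 + 81067) = 1/79670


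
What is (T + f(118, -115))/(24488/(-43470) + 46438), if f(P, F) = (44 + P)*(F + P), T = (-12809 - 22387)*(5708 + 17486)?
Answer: -8871526459215/504658843 ≈ -17579.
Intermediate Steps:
T = -816336024 (T = -35196*23194 = -816336024)
(T + f(118, -115))/(24488/(-43470) + 46438) = (-816336024 + (118² + 44*(-115) + 44*118 - 115*118))/(24488/(-43470) + 46438) = (-816336024 + (13924 - 5060 + 5192 - 13570))/(24488*(-1/43470) + 46438) = (-816336024 + 486)/(-12244/21735 + 46438) = -816335538/1009317686/21735 = -816335538*21735/1009317686 = -8871526459215/504658843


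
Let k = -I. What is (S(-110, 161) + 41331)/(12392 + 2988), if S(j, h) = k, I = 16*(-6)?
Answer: 41427/15380 ≈ 2.6936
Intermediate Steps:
I = -96
k = 96 (k = -1*(-96) = 96)
S(j, h) = 96
(S(-110, 161) + 41331)/(12392 + 2988) = (96 + 41331)/(12392 + 2988) = 41427/15380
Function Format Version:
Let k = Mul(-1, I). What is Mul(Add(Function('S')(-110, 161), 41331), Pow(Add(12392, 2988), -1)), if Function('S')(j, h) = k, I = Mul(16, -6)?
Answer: Rational(41427, 15380) ≈ 2.6936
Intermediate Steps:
I = -96
k = 96 (k = Mul(-1, -96) = 96)
Function('S')(j, h) = 96
Mul(Add(Function('S')(-110, 161), 41331), Pow(Add(12392, 2988), -1)) = Mul(Add(96, 41331), Pow(Add(12392, 2988), -1)) = Mul(41427, Pow(15380, -1)) = Mul(41427, Rational(1, 15380)) = Rational(41427, 15380)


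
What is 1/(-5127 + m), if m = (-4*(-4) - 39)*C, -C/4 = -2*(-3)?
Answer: -1/4575 ≈ -0.00021858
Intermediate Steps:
C = -24 (C = -(-8)*(-3) = -4*6 = -24)
m = 552 (m = (-4*(-4) - 39)*(-24) = (16 - 39)*(-24) = -23*(-24) = 552)
1/(-5127 + m) = 1/(-5127 + 552) = 1/(-4575) = -1/4575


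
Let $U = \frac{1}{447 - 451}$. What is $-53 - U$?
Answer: $- \frac{211}{4} \approx -52.75$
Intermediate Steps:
$U = - \frac{1}{4}$ ($U = \frac{1}{-4} = - \frac{1}{4} \approx -0.25$)
$-53 - U = -53 - - \frac{1}{4} = -53 + \frac{1}{4} = - \frac{211}{4}$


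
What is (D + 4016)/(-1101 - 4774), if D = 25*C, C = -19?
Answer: -3541/5875 ≈ -0.60272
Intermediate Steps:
D = -475 (D = 25*(-19) = -475)
(D + 4016)/(-1101 - 4774) = (-475 + 4016)/(-1101 - 4774) = 3541/(-5875) = 3541*(-1/5875) = -3541/5875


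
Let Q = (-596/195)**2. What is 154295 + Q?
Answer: 5867422591/38025 ≈ 1.5430e+5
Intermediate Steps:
Q = 355216/38025 (Q = (-596*1/195)**2 = (-596/195)**2 = 355216/38025 ≈ 9.3416)
154295 + Q = 154295 + 355216/38025 = 5867422591/38025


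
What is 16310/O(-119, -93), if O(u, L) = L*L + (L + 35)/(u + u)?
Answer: 194089/102926 ≈ 1.8857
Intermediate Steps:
O(u, L) = L**2 + (35 + L)/(2*u) (O(u, L) = L**2 + (35 + L)/((2*u)) = L**2 + (35 + L)*(1/(2*u)) = L**2 + (35 + L)/(2*u))
16310/O(-119, -93) = 16310/(((1/2)*(35 - 93 + 2*(-119)*(-93)**2)/(-119))) = 16310/(((1/2)*(-1/119)*(35 - 93 + 2*(-119)*8649))) = 16310/(((1/2)*(-1/119)*(35 - 93 - 2058462))) = 16310/(((1/2)*(-1/119)*(-2058520))) = 16310/(1029260/119) = 16310*(119/1029260) = 194089/102926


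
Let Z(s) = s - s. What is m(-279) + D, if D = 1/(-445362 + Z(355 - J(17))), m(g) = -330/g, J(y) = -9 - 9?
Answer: 5443303/4602074 ≈ 1.1828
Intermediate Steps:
J(y) = -18
Z(s) = 0
D = -1/445362 (D = 1/(-445362 + 0) = 1/(-445362) = -1/445362 ≈ -2.2454e-6)
m(-279) + D = -330/(-279) - 1/445362 = -330*(-1/279) - 1/445362 = 110/93 - 1/445362 = 5443303/4602074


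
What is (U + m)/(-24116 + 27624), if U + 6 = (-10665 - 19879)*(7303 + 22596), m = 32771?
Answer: -913202291/3508 ≈ -2.6032e+5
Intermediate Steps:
U = -913235062 (U = -6 + (-10665 - 19879)*(7303 + 22596) = -6 - 30544*29899 = -6 - 913235056 = -913235062)
(U + m)/(-24116 + 27624) = (-913235062 + 32771)/(-24116 + 27624) = -913202291/3508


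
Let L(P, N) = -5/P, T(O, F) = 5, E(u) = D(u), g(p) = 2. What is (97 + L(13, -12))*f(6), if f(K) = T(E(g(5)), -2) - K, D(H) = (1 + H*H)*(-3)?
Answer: -1256/13 ≈ -96.615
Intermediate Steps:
D(H) = -3 - 3*H² (D(H) = (1 + H²)*(-3) = -3 - 3*H²)
E(u) = -3 - 3*u²
f(K) = 5 - K
(97 + L(13, -12))*f(6) = (97 - 5/13)*(5 - 1*6) = (97 - 5*1/13)*(5 - 6) = (97 - 5/13)*(-1) = (1256/13)*(-1) = -1256/13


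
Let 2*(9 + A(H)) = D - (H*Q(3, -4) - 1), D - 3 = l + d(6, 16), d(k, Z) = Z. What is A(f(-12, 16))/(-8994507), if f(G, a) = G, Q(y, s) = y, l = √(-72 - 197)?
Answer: -19/8994507 - I*√269/17989014 ≈ -2.1124e-6 - 9.1174e-7*I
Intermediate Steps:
l = I*√269 (l = √(-269) = I*√269 ≈ 16.401*I)
D = 19 + I*√269 (D = 3 + (I*√269 + 16) = 3 + (16 + I*√269) = 19 + I*√269 ≈ 19.0 + 16.401*I)
A(H) = 1 - 3*H/2 + I*√269/2 (A(H) = -9 + ((19 + I*√269) - (H*3 - 1))/2 = -9 + ((19 + I*√269) - (3*H - 1))/2 = -9 + ((19 + I*√269) - (-1 + 3*H))/2 = -9 + ((19 + I*√269) + (1 - 3*H))/2 = -9 + (20 - 3*H + I*√269)/2 = -9 + (10 - 3*H/2 + I*√269/2) = 1 - 3*H/2 + I*√269/2)
A(f(-12, 16))/(-8994507) = (1 - 3/2*(-12) + I*√269/2)/(-8994507) = (1 + 18 + I*√269/2)*(-1/8994507) = (19 + I*√269/2)*(-1/8994507) = -19/8994507 - I*√269/17989014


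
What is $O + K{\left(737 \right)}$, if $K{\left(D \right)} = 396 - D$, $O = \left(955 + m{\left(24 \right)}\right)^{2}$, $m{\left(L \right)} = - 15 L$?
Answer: $353684$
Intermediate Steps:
$O = 354025$ ($O = \left(955 - 360\right)^{2} = 595^{2} = 354025$)
$O + K{\left(737 \right)} = 354025 + \left(396 - 737\right) = 354025 - 341 = 353684$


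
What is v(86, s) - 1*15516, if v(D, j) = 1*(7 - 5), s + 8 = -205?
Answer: -15514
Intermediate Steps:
s = -213 (s = -8 - 205 = -213)
v(D, j) = 2 (v(D, j) = 1*2 = 2)
v(86, s) - 1*15516 = 2 - 1*15516 = 2 - 15516 = -15514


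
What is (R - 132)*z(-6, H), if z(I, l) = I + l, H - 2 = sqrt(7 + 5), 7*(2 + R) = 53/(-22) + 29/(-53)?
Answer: 2194310/4081 - 1097155*sqrt(3)/4081 ≈ 72.037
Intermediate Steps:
R = -19771/8162 (R = -2 + (53/(-22) + 29/(-53))/7 = -2 + (53*(-1/22) + 29*(-1/53))/7 = -2 + (-53/22 - 29/53)/7 = -2 + (1/7)*(-3447/1166) = -2 - 3447/8162 = -19771/8162 ≈ -2.4223)
H = 2 + 2*sqrt(3) (H = 2 + sqrt(7 + 5) = 2 + sqrt(12) = 2 + 2*sqrt(3) ≈ 5.4641)
(R - 132)*z(-6, H) = (-19771/8162 - 132)*(-6 + (2 + 2*sqrt(3))) = -1097155*(-4 + 2*sqrt(3))/8162 = 2194310/4081 - 1097155*sqrt(3)/4081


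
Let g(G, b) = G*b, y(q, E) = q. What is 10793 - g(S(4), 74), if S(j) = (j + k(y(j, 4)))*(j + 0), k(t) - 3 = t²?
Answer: 3985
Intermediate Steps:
k(t) = 3 + t²
S(j) = j*(3 + j + j²) (S(j) = (j + (3 + j²))*(j + 0) = (3 + j + j²)*j = j*(3 + j + j²))
10793 - g(S(4), 74) = 10793 - 4*(3 + 4 + 4²)*74 = 10793 - 4*(3 + 4 + 16)*74 = 10793 - 4*23*74 = 10793 - 92*74 = 10793 - 1*6808 = 10793 - 6808 = 3985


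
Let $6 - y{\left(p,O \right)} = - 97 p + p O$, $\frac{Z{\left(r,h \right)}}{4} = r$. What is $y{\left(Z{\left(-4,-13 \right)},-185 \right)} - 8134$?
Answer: $-12640$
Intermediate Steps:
$Z{\left(r,h \right)} = 4 r$
$y{\left(p,O \right)} = 6 + 97 p - O p$ ($y{\left(p,O \right)} = 6 - \left(- 97 p + p O\right) = 6 - \left(- 97 p + O p\right) = 6 + 97 p - O p$)
$y{\left(Z{\left(-4,-13 \right)},-185 \right)} - 8134 = \left(6 + 97 \cdot 4 \left(-4\right) - - 185 \cdot 4 \left(-4\right)\right) - 8134 = \left(6 + 97 \left(-16\right) - \left(-185\right) \left(-16\right)\right) - 8134 = \left(6 - 1552 - 2960\right) - 8134 = -4506 - 8134 = -12640$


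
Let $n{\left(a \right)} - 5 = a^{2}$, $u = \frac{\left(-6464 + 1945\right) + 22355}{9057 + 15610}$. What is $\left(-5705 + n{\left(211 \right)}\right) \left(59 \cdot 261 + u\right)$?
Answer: $\frac{14746737961549}{24667} \approx 5.9783 \cdot 10^{8}$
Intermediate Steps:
$u = \frac{17836}{24667}$ ($u = \frac{-4519 + 22355}{24667} = 17836 \cdot \frac{1}{24667} = \frac{17836}{24667} \approx 0.72307$)
$n{\left(a \right)} = 5 + a^{2}$
$\left(-5705 + n{\left(211 \right)}\right) \left(59 \cdot 261 + u\right) = \left(-5705 + \left(5 + 211^{2}\right)\right) \left(59 \cdot 261 + \frac{17836}{24667}\right) = \left(-5705 + \left(5 + 44521\right)\right) \left(15399 + \frac{17836}{24667}\right) = \left(-5705 + 44526\right) \frac{379864969}{24667} = 38821 \cdot \frac{379864969}{24667} = \frac{14746737961549}{24667}$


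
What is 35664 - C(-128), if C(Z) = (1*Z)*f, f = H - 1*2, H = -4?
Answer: 34896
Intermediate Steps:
f = -6 (f = -4 - 1*2 = -4 - 2 = -6)
C(Z) = -6*Z (C(Z) = (1*Z)*(-6) = Z*(-6) = -6*Z)
35664 - C(-128) = 35664 - (-6)*(-128) = 35664 - 1*768 = 35664 - 768 = 34896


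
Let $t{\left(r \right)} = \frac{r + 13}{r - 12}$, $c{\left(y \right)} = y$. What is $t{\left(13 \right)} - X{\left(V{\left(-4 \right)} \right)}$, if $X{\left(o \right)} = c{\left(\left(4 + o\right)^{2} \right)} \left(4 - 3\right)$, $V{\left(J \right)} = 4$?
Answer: $-38$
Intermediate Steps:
$t{\left(r \right)} = \frac{13 + r}{-12 + r}$
$X{\left(o \right)} = \left(4 + o\right)^{2}$ ($X{\left(o \right)} = \left(4 + o\right)^{2} \left(4 - 3\right) = \left(4 + o\right)^{2} \cdot 1 = \left(4 + o\right)^{2}$)
$t{\left(13 \right)} - X{\left(V{\left(-4 \right)} \right)} = \frac{13 + 13}{-12 + 13} - \left(4 + 4\right)^{2} = 1^{-1} \cdot 26 - 8^{2} = 1 \cdot 26 - 64 = 26 - 64 = -38$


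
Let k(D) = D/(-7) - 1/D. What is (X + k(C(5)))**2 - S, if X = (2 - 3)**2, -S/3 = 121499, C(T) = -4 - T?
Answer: 1446711394/3969 ≈ 3.6450e+5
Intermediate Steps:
S = -364497 (S = -3*121499 = -364497)
k(D) = -1/D - D/7 (k(D) = D*(-1/7) - 1/D = -D/7 - 1/D = -1/D - D/7)
X = 1 (X = (-1)**2 = 1)
(X + k(C(5)))**2 - S = (1 + (-1/(-4 - 1*5) - (-4 - 1*5)/7))**2 - 1*(-364497) = (1 + (-1/(-4 - 5) - (-4 - 5)/7))**2 + 364497 = (1 + (-1/(-9) - 1/7*(-9)))**2 + 364497 = (1 + (-1*(-1/9) + 9/7))**2 + 364497 = (1 + (1/9 + 9/7))**2 + 364497 = (1 + 88/63)**2 + 364497 = (151/63)**2 + 364497 = 22801/3969 + 364497 = 1446711394/3969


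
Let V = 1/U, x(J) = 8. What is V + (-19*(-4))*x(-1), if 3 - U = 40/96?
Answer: 18860/31 ≈ 608.39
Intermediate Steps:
U = 31/12 (U = 3 - 40/96 = 3 - 1*5/12 = 3 - 5/12 = 31/12 ≈ 2.5833)
V = 12/31 (V = 1/(31/12) = 12/31 ≈ 0.38710)
V + (-19*(-4))*x(-1) = 12/31 - 19*(-4)*8 = 12/31 + 76*8 = 12/31 + 608 = 18860/31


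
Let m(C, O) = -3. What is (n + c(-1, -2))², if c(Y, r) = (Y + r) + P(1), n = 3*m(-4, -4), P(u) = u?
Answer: 121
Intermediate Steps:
n = -9 (n = 3*(-3) = -9)
c(Y, r) = 1 + Y + r (c(Y, r) = (Y + r) + 1 = 1 + Y + r)
(n + c(-1, -2))² = (-9 + (1 - 1 - 2))² = (-9 - 2)² = (-11)² = 121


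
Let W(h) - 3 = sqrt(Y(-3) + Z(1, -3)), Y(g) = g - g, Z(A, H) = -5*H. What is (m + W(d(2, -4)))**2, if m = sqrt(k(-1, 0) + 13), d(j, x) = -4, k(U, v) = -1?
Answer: (3 + sqrt(15) + 2*sqrt(3))**2 ≈ 106.86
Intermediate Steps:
Y(g) = 0
W(h) = 3 + sqrt(15) (W(h) = 3 + sqrt(0 - 5*(-3)) = 3 + sqrt(0 + 15) = 3 + sqrt(15))
m = 2*sqrt(3) (m = sqrt(-1 + 13) = sqrt(12) = 2*sqrt(3) ≈ 3.4641)
(m + W(d(2, -4)))**2 = (2*sqrt(3) + (3 + sqrt(15)))**2 = (3 + sqrt(15) + 2*sqrt(3))**2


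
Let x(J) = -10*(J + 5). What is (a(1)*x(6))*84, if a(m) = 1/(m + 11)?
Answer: -770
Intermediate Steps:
x(J) = -50 - 10*J (x(J) = -10*(5 + J) = -50 - 10*J)
a(m) = 1/(11 + m)
(a(1)*x(6))*84 = ((-50 - 10*6)/(11 + 1))*84 = ((-50 - 60)/12)*84 = ((1/12)*(-110))*84 = -55/6*84 = -770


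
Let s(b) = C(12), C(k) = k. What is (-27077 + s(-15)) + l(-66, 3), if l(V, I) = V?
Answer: -27131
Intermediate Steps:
s(b) = 12
(-27077 + s(-15)) + l(-66, 3) = (-27077 + 12) - 66 = -27065 - 66 = -27131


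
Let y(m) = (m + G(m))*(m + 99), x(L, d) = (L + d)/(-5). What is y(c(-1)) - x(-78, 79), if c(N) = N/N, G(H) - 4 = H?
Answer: 3001/5 ≈ 600.20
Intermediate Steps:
G(H) = 4 + H
x(L, d) = -L/5 - d/5 (x(L, d) = -(L + d)/5 = -L/5 - d/5)
c(N) = 1
y(m) = (4 + 2*m)*(99 + m) (y(m) = (m + (4 + m))*(m + 99) = (4 + 2*m)*(99 + m))
y(c(-1)) - x(-78, 79) = (396 + 2*1² + 202*1) - (-⅕*(-78) - ⅕*79) = (396 + 2*1 + 202) - (78/5 - 79/5) = (396 + 2 + 202) - 1*(-⅕) = 600 + ⅕ = 3001/5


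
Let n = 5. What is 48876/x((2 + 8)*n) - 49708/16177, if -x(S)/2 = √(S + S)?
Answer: -197915303/80885 ≈ -2446.9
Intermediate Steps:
x(S) = -2*√2*√S (x(S) = -2*√(S + S) = -2*√2*√S)
48876/x((2 + 8)*n) - 49708/16177 = 48876/((-2*√2*√((2 + 8)*5))) - 49708/16177 = 48876/((-2*√2*√(10*5))) - 49708*1/16177 = 48876/((-2*√2*√50)) - 49708/16177 = 48876/((-2*√2*5*√2)) - 49708/16177 = 48876/(-20) - 49708/16177 = 48876*(-1/20) - 49708/16177 = -12219/5 - 49708/16177 = -197915303/80885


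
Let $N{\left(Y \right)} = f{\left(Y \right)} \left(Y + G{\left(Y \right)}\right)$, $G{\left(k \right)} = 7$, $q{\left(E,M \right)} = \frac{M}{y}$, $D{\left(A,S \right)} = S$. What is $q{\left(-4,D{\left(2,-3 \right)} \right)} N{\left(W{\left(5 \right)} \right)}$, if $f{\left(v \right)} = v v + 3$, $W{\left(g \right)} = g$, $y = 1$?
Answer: $-1008$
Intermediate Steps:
$q{\left(E,M \right)} = M$ ($q{\left(E,M \right)} = \frac{M}{1} = M 1 = M$)
$f{\left(v \right)} = 3 + v^{2}$ ($f{\left(v \right)} = v^{2} + 3 = 3 + v^{2}$)
$N{\left(Y \right)} = \left(3 + Y^{2}\right) \left(7 + Y\right)$ ($N{\left(Y \right)} = \left(3 + Y^{2}\right) \left(Y + 7\right) = \left(3 + Y^{2}\right) \left(7 + Y\right)$)
$q{\left(-4,D{\left(2,-3 \right)} \right)} N{\left(W{\left(5 \right)} \right)} = - 3 \left(3 + 5^{2}\right) \left(7 + 5\right) = - 3 \left(3 + 25\right) 12 = - 3 \cdot 28 \cdot 12 = \left(-3\right) 336 = -1008$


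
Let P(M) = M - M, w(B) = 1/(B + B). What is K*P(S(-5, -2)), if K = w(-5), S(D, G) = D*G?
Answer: 0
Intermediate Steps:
w(B) = 1/(2*B)
P(M) = 0
K = -1/10 (K = (1/2)/(-5) = (1/2)*(-1/5) = -1/10 ≈ -0.10000)
K*P(S(-5, -2)) = -1/10*0 = 0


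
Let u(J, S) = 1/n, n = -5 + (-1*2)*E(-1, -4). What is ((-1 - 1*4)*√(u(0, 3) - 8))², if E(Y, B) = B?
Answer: -575/3 ≈ -191.67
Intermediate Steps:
n = 3 (n = -5 - 1*2*(-4) = -5 - 2*(-4) = -5 + 8 = 3)
u(J, S) = ⅓ (u(J, S) = 1/3 = ⅓)
((-1 - 1*4)*√(u(0, 3) - 8))² = ((-1 - 1*4)*√(⅓ - 8))² = ((-1 - 4)*√(-23/3))² = (-5*I*√69/3)² = -575/3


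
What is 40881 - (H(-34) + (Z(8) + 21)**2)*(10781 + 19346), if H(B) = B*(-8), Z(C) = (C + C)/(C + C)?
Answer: -22735131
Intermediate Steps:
Z(C) = 1 (Z(C) = (2*C)/((2*C)) = (2*C)*(1/(2*C)) = 1)
H(B) = -8*B
40881 - (H(-34) + (Z(8) + 21)**2)*(10781 + 19346) = 40881 - (-8*(-34) + (1 + 21)**2)*(10781 + 19346) = 40881 - (272 + 22**2)*30127 = 40881 - (272 + 484)*30127 = 40881 - 756*30127 = 40881 - 1*22776012 = 40881 - 22776012 = -22735131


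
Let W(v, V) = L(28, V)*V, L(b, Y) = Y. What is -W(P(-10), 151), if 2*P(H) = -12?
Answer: -22801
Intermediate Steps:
P(H) = -6 (P(H) = (½)*(-12) = -6)
W(v, V) = V² (W(v, V) = V*V = V²)
-W(P(-10), 151) = -1*151² = -1*22801 = -22801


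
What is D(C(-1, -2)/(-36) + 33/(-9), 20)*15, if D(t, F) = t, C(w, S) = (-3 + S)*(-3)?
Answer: -245/4 ≈ -61.250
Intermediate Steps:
C(w, S) = 9 - 3*S
D(C(-1, -2)/(-36) + 33/(-9), 20)*15 = ((9 - 3*(-2))/(-36) + 33/(-9))*15 = ((9 + 6)*(-1/36) + 33*(-1/9))*15 = (15*(-1/36) - 11/3)*15 = (-5/12 - 11/3)*15 = -49/12*15 = -245/4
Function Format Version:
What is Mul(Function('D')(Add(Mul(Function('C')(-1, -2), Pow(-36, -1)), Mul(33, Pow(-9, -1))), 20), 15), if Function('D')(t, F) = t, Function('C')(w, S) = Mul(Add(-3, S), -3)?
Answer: Rational(-245, 4) ≈ -61.250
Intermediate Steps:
Function('C')(w, S) = Add(9, Mul(-3, S))
Mul(Function('D')(Add(Mul(Function('C')(-1, -2), Pow(-36, -1)), Mul(33, Pow(-9, -1))), 20), 15) = Mul(Add(Mul(Add(9, Mul(-3, -2)), Pow(-36, -1)), Mul(33, Pow(-9, -1))), 15) = Mul(Add(Mul(Add(9, 6), Rational(-1, 36)), Mul(33, Rational(-1, 9))), 15) = Mul(Add(Mul(15, Rational(-1, 36)), Rational(-11, 3)), 15) = Mul(Add(Rational(-5, 12), Rational(-11, 3)), 15) = Mul(Rational(-49, 12), 15) = Rational(-245, 4)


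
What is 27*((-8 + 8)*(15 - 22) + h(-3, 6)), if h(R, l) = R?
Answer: -81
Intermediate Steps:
27*((-8 + 8)*(15 - 22) + h(-3, 6)) = 27*((-8 + 8)*(15 - 22) - 3) = 27*(0*(-7) - 3) = 27*(0 - 3) = 27*(-3) = -81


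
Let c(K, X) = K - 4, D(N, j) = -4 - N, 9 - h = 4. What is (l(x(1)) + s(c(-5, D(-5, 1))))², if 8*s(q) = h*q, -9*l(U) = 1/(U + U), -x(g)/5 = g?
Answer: 4084441/129600 ≈ 31.516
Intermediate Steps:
h = 5 (h = 9 - 1*4 = 9 - 4 = 5)
x(g) = -5*g
c(K, X) = -4 + K
l(U) = -1/(18*U) (l(U) = -1/(9*(U + U)) = -1/(2*U)/9 = -1/(18*U))
s(q) = 5*q/8 (s(q) = (5*q)/8 = 5*q/8)
(l(x(1)) + s(c(-5, D(-5, 1))))² = (-1/(18*((-5*1))) + 5*(-4 - 5)/8)² = (-1/18/(-5) + (5/8)*(-9))² = (-1/18*(-⅕) - 45/8)² = (1/90 - 45/8)² = (-2021/360)² = 4084441/129600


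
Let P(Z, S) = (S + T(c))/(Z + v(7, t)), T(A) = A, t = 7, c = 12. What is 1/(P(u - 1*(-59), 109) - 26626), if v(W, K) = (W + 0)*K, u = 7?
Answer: -115/3061869 ≈ -3.7559e-5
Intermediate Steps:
v(W, K) = K*W (v(W, K) = W*K = K*W)
P(Z, S) = (12 + S)/(49 + Z) (P(Z, S) = (S + 12)/(Z + 7*7) = (12 + S)/(Z + 49) = (12 + S)/(49 + Z))
1/(P(u - 1*(-59), 109) - 26626) = 1/((12 + 109)/(49 + (7 - 1*(-59))) - 26626) = 1/(121/(49 + (7 + 59)) - 26626) = 1/(121/(49 + 66) - 26626) = 1/(121/115 - 26626) = 1/(-3061869/115) = -115/3061869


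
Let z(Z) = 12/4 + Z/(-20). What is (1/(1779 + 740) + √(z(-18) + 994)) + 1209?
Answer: 3045472/2519 + √99790/10 ≈ 1240.6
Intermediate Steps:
z(Z) = 3 - Z/20 (z(Z) = 12*(¼) + Z*(-1/20) = 3 - Z/20)
(1/(1779 + 740) + √(z(-18) + 994)) + 1209 = (1/(1779 + 740) + √((3 - 1/20*(-18)) + 994)) + 1209 = (1/2519 + √((3 + 9/10) + 994)) + 1209 = (1/2519 + √(39/10 + 994)) + 1209 = (1/2519 + √(9979/10)) + 1209 = (1/2519 + √99790/10) + 1209 = 3045472/2519 + √99790/10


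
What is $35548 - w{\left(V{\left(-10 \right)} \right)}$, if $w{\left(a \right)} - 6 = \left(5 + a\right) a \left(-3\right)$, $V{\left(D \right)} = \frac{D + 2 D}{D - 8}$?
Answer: $\frac{106726}{3} \approx 35575.0$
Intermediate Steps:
$V{\left(D \right)} = \frac{3 D}{-8 + D}$
$w{\left(a \right)} = 6 - 3 a \left(5 + a\right)$ ($w{\left(a \right)} = 6 + \left(5 + a\right) a \left(-3\right) = 6 + a \left(5 + a\right) \left(-3\right) = 6 - 3 a \left(5 + a\right)$)
$35548 - w{\left(V{\left(-10 \right)} \right)} = 35548 - \left(6 - 15 \cdot 3 \left(-10\right) \frac{1}{-8 - 10} - 3 \left(3 \left(-10\right) \frac{1}{-8 - 10}\right)^{2}\right) = 35548 - \left(6 - 15 \cdot 3 \left(-10\right) \frac{1}{-18} - 3 \left(3 \left(-10\right) \frac{1}{-18}\right)^{2}\right) = 35548 - \left(6 - 15 \cdot 3 \left(-10\right) \left(- \frac{1}{18}\right) - 3 \left(3 \left(-10\right) \left(- \frac{1}{18}\right)\right)^{2}\right) = 35548 - \left(6 - 25 - 3 \left(\frac{5}{3}\right)^{2}\right) = 35548 - \left(6 - 25 - \frac{25}{3}\right) = 35548 - - \frac{82}{3} = 35548 + \frac{82}{3} = \frac{106726}{3}$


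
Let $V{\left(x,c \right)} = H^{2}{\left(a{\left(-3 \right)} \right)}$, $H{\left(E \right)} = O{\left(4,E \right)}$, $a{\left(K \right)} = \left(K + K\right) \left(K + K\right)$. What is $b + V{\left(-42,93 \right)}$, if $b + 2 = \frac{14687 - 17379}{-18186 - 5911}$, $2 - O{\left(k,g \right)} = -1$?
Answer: $\frac{171371}{24097} \approx 7.1117$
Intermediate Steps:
$O{\left(k,g \right)} = 3$ ($O{\left(k,g \right)} = 2 - -1 = 2 + 1 = 3$)
$a{\left(K \right)} = 4 K^{2}$ ($a{\left(K \right)} = 2 K 2 K = 4 K^{2}$)
$b = - \frac{45502}{24097}$ ($b = -2 + \frac{14687 - 17379}{-18186 - 5911} = -2 - \frac{2692}{-24097} = -2 - - \frac{2692}{24097} = -2 + \frac{2692}{24097} = - \frac{45502}{24097} \approx -1.8883$)
$H{\left(E \right)} = 3$
$V{\left(x,c \right)} = 9$ ($V{\left(x,c \right)} = 3^{2} = 9$)
$b + V{\left(-42,93 \right)} = - \frac{45502}{24097} + 9 = \frac{171371}{24097}$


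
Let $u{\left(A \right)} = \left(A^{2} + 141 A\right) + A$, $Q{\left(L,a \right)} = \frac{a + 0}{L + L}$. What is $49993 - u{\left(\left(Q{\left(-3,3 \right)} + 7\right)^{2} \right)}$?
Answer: $\frac{675335}{16} \approx 42208.0$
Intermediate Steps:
$Q{\left(L,a \right)} = \frac{a}{2 L}$
$u{\left(A \right)} = A^{2} + 142 A$
$49993 - u{\left(\left(Q{\left(-3,3 \right)} + 7\right)^{2} \right)} = 49993 - \left(\frac{1}{2} \cdot 3 \frac{1}{-3} + 7\right)^{2} \left(142 + \left(\frac{1}{2} \cdot 3 \frac{1}{-3} + 7\right)^{2}\right) = 49993 - \left(\frac{1}{2} \cdot 3 \left(- \frac{1}{3}\right) + 7\right)^{2} \left(142 + \left(\frac{1}{2} \cdot 3 \left(- \frac{1}{3}\right) + 7\right)^{2}\right) = 49993 - \left(- \frac{1}{2} + 7\right)^{2} \left(142 + \left(- \frac{1}{2} + 7\right)^{2}\right) = 49993 - \left(\frac{13}{2}\right)^{2} \left(142 + \left(\frac{13}{2}\right)^{2}\right) = 49993 - \frac{169 \left(142 + \frac{169}{4}\right)}{4} = 49993 - \frac{169}{4} \cdot \frac{737}{4} = 49993 - \frac{124553}{16} = \frac{675335}{16}$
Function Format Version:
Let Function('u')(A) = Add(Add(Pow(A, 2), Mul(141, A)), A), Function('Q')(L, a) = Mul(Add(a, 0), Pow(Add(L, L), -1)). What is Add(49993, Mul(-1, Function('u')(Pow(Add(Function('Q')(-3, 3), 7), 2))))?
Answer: Rational(675335, 16) ≈ 42208.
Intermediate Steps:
Function('Q')(L, a) = Mul(Rational(1, 2), a, Pow(L, -1)) (Function('Q')(L, a) = Mul(a, Pow(Mul(2, L), -1)) = Mul(a, Mul(Rational(1, 2), Pow(L, -1))) = Mul(Rational(1, 2), a, Pow(L, -1)))
Function('u')(A) = Add(Pow(A, 2), Mul(142, A))
Add(49993, Mul(-1, Function('u')(Pow(Add(Function('Q')(-3, 3), 7), 2)))) = Add(49993, Mul(-1, Mul(Pow(Add(Mul(Rational(1, 2), 3, Pow(-3, -1)), 7), 2), Add(142, Pow(Add(Mul(Rational(1, 2), 3, Pow(-3, -1)), 7), 2))))) = Add(49993, Mul(-1, Mul(Pow(Add(Mul(Rational(1, 2), 3, Rational(-1, 3)), 7), 2), Add(142, Pow(Add(Mul(Rational(1, 2), 3, Rational(-1, 3)), 7), 2))))) = Add(49993, Mul(-1, Mul(Pow(Add(Rational(-1, 2), 7), 2), Add(142, Pow(Add(Rational(-1, 2), 7), 2))))) = Add(49993, Mul(-1, Mul(Pow(Rational(13, 2), 2), Add(142, Pow(Rational(13, 2), 2))))) = Add(49993, Mul(-1, Mul(Rational(169, 4), Add(142, Rational(169, 4))))) = Add(49993, Mul(-1, Mul(Rational(169, 4), Rational(737, 4)))) = Add(49993, Mul(-1, Rational(124553, 16))) = Add(49993, Rational(-124553, 16)) = Rational(675335, 16)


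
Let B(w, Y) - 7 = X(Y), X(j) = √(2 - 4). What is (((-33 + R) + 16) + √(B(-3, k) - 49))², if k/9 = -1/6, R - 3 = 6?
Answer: (8 - √(-42 + I*√2))² ≈ 20.255 - 102.29*I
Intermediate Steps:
R = 9 (R = 3 + 6 = 9)
X(j) = I*√2 (X(j) = √(-2) = I*√2)
k = -3/2 (k = 9*(-1/6) = 9*(-1*⅙) = 9*(-⅙) = -3/2 ≈ -1.5000)
B(w, Y) = 7 + I*√2
(((-33 + R) + 16) + √(B(-3, k) - 49))² = (((-33 + 9) + 16) + √((7 + I*√2) - 49))² = ((-24 + 16) + √(-42 + I*√2))² = (-8 + √(-42 + I*√2))²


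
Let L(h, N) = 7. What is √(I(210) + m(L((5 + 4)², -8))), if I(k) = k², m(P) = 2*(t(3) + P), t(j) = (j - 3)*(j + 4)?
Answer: √44114 ≈ 210.03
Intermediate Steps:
t(j) = (-3 + j)*(4 + j)
m(P) = 2*P (m(P) = 2*((-12 + 3 + 3²) + P) = 2*((-12 + 3 + 9) + P) = 2*(0 + P) = 2*P)
√(I(210) + m(L((5 + 4)², -8))) = √(210² + 2*7) = √(44100 + 14) = √44114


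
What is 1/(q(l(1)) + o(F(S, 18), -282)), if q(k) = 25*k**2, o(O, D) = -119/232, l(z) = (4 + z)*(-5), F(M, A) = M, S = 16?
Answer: 232/3624881 ≈ 6.4002e-5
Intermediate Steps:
l(z) = -20 - 5*z
o(O, D) = -119/232 (o(O, D) = -119*1/232 = -119/232)
1/(q(l(1)) + o(F(S, 18), -282)) = 1/(25*(-20 - 5*1)**2 - 119/232) = 1/(25*(-20 - 5)**2 - 119/232) = 1/(25*(-25)**2 - 119/232) = 1/(25*625 - 119/232) = 1/(15625 - 119/232) = 1/(3624881/232) = 232/3624881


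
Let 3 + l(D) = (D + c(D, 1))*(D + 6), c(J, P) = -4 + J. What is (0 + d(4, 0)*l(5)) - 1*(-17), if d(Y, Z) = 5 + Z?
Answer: 332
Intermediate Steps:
l(D) = -3 + (-4 + 2*D)*(6 + D) (l(D) = -3 + (D + (-4 + D))*(D + 6) = -3 + (-4 + 2*D)*(6 + D))
(0 + d(4, 0)*l(5)) - 1*(-17) = (0 + (5 + 0)*(-27 + 2*5² + 8*5)) - 1*(-17) = (0 + 5*(-27 + 2*25 + 40)) + 17 = (0 + 5*(-27 + 50 + 40)) + 17 = (0 + 5*63) + 17 = (0 + 315) + 17 = 315 + 17 = 332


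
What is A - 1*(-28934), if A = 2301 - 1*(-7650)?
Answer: 38885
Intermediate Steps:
A = 9951 (A = 2301 + 7650 = 9951)
A - 1*(-28934) = 9951 - 1*(-28934) = 9951 + 28934 = 38885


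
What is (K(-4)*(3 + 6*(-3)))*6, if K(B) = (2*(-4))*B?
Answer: -2880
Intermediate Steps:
K(B) = -8*B
(K(-4)*(3 + 6*(-3)))*6 = ((-8*(-4))*(3 + 6*(-3)))*6 = (32*(3 - 18))*6 = (32*(-15))*6 = -480*6 = -2880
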